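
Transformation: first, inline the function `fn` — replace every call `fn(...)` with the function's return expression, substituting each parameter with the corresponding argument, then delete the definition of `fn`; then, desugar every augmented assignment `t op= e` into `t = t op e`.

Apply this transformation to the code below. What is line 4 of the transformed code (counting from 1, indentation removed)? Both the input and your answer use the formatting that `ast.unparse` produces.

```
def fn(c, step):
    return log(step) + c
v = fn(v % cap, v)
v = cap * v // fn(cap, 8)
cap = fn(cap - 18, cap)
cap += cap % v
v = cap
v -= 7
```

Transformed code:
v = log(v) + v % cap
v = cap * v // (log(8) + cap)
cap = log(cap) + (cap - 18)
cap = cap + cap % v
v = cap
v = v - 7

cap = cap + cap % v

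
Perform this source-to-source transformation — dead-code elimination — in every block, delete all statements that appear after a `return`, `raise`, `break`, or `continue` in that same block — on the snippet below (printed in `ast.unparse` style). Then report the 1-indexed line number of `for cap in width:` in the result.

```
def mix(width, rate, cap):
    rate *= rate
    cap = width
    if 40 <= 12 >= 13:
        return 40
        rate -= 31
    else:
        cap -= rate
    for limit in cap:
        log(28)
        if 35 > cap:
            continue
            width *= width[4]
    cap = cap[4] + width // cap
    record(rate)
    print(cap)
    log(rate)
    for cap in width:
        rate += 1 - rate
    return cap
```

Transformed code:
def mix(width, rate, cap):
    rate *= rate
    cap = width
    if 40 <= 12 >= 13:
        return 40
    else:
        cap -= rate
    for limit in cap:
        log(28)
        if 35 > cap:
            continue
    cap = cap[4] + width // cap
    record(rate)
    print(cap)
    log(rate)
    for cap in width:
        rate += 1 - rate
    return cap

16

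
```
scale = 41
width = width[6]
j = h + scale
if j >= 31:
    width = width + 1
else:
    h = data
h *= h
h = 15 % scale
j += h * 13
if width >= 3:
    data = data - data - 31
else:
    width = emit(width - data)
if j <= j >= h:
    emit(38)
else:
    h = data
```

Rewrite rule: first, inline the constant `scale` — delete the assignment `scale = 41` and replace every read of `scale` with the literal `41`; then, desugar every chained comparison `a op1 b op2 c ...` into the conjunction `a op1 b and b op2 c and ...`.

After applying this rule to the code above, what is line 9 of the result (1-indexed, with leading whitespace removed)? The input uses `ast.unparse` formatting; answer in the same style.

j += h * 13

Transformed code:
width = width[6]
j = h + 41
if j >= 31:
    width = width + 1
else:
    h = data
h *= h
h = 15 % 41
j += h * 13
if width >= 3:
    data = data - data - 31
else:
    width = emit(width - data)
if j <= j and j >= h:
    emit(38)
else:
    h = data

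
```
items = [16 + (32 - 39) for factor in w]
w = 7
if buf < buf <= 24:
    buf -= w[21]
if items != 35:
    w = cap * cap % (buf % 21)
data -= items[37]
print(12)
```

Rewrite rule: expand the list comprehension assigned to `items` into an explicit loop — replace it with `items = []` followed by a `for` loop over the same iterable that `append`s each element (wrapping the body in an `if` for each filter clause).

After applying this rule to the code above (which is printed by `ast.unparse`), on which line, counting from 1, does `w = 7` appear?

4

Transformed code:
items = []
for factor in w:
    items.append(16 + (32 - 39))
w = 7
if buf < buf <= 24:
    buf -= w[21]
if items != 35:
    w = cap * cap % (buf % 21)
data -= items[37]
print(12)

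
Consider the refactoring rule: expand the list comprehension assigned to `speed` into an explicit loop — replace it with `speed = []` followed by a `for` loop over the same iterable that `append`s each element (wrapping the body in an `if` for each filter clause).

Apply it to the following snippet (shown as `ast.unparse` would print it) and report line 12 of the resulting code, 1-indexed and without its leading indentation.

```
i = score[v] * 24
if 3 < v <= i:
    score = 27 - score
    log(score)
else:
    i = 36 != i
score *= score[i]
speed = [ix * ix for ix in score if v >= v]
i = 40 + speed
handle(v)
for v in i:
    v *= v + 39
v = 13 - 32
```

i = 40 + speed

Transformed code:
i = score[v] * 24
if 3 < v <= i:
    score = 27 - score
    log(score)
else:
    i = 36 != i
score *= score[i]
speed = []
for ix in score:
    if v >= v:
        speed.append(ix * ix)
i = 40 + speed
handle(v)
for v in i:
    v *= v + 39
v = 13 - 32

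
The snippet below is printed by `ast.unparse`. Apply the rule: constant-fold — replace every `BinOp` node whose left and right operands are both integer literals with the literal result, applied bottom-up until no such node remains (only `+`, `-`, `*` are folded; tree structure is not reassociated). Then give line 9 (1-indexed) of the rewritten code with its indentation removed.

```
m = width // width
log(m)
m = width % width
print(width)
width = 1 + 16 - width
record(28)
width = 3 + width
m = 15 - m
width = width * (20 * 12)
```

width = width * 240

Transformed code:
m = width // width
log(m)
m = width % width
print(width)
width = 17 - width
record(28)
width = 3 + width
m = 15 - m
width = width * 240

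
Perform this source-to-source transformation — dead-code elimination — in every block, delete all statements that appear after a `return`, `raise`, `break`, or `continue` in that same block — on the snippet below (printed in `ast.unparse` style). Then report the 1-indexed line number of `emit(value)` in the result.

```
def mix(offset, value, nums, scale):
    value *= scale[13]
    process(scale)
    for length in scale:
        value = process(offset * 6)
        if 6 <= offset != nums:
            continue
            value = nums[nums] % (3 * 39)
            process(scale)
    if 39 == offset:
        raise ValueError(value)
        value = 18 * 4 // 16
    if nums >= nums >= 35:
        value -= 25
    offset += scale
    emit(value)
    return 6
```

13

Transformed code:
def mix(offset, value, nums, scale):
    value *= scale[13]
    process(scale)
    for length in scale:
        value = process(offset * 6)
        if 6 <= offset != nums:
            continue
    if 39 == offset:
        raise ValueError(value)
    if nums >= nums >= 35:
        value -= 25
    offset += scale
    emit(value)
    return 6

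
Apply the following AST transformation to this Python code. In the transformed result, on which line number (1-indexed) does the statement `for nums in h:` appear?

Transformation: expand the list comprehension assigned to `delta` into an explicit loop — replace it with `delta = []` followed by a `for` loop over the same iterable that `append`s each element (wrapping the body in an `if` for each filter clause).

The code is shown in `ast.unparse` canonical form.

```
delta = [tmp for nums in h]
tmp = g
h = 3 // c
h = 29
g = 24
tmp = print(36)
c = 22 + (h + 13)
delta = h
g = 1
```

Transformed code:
delta = []
for nums in h:
    delta.append(tmp)
tmp = g
h = 3 // c
h = 29
g = 24
tmp = print(36)
c = 22 + (h + 13)
delta = h
g = 1

2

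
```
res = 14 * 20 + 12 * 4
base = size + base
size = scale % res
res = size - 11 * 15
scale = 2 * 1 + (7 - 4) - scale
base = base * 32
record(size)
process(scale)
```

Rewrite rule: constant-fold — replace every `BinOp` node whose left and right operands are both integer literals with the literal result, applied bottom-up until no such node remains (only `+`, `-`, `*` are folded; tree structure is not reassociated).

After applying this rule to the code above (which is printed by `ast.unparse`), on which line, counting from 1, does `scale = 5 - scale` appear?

Transformed code:
res = 328
base = size + base
size = scale % res
res = size - 165
scale = 5 - scale
base = base * 32
record(size)
process(scale)

5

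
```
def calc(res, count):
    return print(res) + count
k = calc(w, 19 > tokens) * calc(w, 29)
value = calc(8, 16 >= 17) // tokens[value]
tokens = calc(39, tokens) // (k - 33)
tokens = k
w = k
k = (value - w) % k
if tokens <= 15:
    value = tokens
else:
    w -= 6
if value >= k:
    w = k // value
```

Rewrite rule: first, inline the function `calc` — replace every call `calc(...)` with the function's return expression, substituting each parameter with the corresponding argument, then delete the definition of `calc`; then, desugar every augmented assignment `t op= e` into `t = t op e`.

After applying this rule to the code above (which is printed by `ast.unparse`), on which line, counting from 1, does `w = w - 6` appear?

10

Transformed code:
k = (print(w) + (19 > tokens)) * (print(w) + 29)
value = (print(8) + (16 >= 17)) // tokens[value]
tokens = (print(39) + tokens) // (k - 33)
tokens = k
w = k
k = (value - w) % k
if tokens <= 15:
    value = tokens
else:
    w = w - 6
if value >= k:
    w = k // value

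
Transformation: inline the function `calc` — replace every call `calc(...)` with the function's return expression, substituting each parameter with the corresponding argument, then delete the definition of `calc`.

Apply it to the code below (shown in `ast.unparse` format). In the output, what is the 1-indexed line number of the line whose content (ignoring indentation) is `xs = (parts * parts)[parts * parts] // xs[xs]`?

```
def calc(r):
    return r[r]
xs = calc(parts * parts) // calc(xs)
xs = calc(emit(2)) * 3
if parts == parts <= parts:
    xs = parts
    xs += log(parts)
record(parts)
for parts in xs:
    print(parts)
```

Transformed code:
xs = (parts * parts)[parts * parts] // xs[xs]
xs = emit(2)[emit(2)] * 3
if parts == parts <= parts:
    xs = parts
    xs += log(parts)
record(parts)
for parts in xs:
    print(parts)

1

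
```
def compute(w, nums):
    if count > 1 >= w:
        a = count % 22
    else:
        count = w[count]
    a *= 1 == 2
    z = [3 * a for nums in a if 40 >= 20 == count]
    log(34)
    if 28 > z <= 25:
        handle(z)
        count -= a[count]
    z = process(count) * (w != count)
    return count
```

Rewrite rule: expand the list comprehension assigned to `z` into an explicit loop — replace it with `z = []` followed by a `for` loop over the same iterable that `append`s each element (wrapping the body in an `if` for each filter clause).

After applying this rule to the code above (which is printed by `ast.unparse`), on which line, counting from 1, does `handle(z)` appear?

13

Transformed code:
def compute(w, nums):
    if count > 1 >= w:
        a = count % 22
    else:
        count = w[count]
    a *= 1 == 2
    z = []
    for nums in a:
        if 40 >= 20 == count:
            z.append(3 * a)
    log(34)
    if 28 > z <= 25:
        handle(z)
        count -= a[count]
    z = process(count) * (w != count)
    return count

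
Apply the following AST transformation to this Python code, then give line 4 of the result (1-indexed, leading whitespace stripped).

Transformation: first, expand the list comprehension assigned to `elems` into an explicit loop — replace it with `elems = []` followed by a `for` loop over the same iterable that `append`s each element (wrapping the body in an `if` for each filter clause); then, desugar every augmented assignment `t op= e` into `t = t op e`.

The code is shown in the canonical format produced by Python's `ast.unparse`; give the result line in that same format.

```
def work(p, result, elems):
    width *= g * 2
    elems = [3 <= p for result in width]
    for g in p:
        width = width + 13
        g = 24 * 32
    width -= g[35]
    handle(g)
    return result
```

Transformed code:
def work(p, result, elems):
    width = width * (g * 2)
    elems = []
    for result in width:
        elems.append(3 <= p)
    for g in p:
        width = width + 13
        g = 24 * 32
    width = width - g[35]
    handle(g)
    return result

for result in width:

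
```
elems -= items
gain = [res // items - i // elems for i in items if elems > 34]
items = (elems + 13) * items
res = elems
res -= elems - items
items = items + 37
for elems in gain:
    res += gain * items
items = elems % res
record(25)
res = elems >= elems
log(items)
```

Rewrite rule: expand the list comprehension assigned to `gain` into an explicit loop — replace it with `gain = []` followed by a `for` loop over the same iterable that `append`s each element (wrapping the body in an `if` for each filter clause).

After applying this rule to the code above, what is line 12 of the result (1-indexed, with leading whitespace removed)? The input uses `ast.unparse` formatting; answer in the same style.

Transformed code:
elems -= items
gain = []
for i in items:
    if elems > 34:
        gain.append(res // items - i // elems)
items = (elems + 13) * items
res = elems
res -= elems - items
items = items + 37
for elems in gain:
    res += gain * items
items = elems % res
record(25)
res = elems >= elems
log(items)

items = elems % res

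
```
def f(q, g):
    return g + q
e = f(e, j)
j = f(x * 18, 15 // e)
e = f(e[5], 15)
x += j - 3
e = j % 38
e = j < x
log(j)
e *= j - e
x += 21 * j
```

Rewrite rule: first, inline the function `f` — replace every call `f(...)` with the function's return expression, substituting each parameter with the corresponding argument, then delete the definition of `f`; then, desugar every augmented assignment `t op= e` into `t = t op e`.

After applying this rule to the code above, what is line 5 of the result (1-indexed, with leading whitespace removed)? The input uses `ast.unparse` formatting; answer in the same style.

e = j % 38

Transformed code:
e = j + e
j = 15 // e + x * 18
e = 15 + e[5]
x = x + (j - 3)
e = j % 38
e = j < x
log(j)
e = e * (j - e)
x = x + 21 * j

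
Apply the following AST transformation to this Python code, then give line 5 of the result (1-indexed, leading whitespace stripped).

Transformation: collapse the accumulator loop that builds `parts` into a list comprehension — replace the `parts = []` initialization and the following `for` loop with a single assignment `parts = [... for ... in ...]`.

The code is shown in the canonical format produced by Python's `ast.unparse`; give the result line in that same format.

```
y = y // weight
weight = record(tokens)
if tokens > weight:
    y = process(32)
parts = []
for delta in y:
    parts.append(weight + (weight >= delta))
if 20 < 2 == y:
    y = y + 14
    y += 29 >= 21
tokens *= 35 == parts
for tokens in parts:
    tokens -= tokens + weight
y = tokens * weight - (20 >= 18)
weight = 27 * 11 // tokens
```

parts = [weight + (weight >= delta) for delta in y]

Transformed code:
y = y // weight
weight = record(tokens)
if tokens > weight:
    y = process(32)
parts = [weight + (weight >= delta) for delta in y]
if 20 < 2 == y:
    y = y + 14
    y += 29 >= 21
tokens *= 35 == parts
for tokens in parts:
    tokens -= tokens + weight
y = tokens * weight - (20 >= 18)
weight = 27 * 11 // tokens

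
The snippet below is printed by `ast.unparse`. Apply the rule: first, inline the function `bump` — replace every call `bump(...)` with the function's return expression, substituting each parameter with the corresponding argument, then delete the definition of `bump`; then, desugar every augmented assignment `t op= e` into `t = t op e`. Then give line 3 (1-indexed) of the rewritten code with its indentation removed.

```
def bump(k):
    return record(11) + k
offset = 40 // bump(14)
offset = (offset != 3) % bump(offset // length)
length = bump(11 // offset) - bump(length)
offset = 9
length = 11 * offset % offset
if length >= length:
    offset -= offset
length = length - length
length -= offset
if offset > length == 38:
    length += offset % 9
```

length = record(11) + 11 // offset - (record(11) + length)

Transformed code:
offset = 40 // (record(11) + 14)
offset = (offset != 3) % (record(11) + offset // length)
length = record(11) + 11 // offset - (record(11) + length)
offset = 9
length = 11 * offset % offset
if length >= length:
    offset = offset - offset
length = length - length
length = length - offset
if offset > length == 38:
    length = length + offset % 9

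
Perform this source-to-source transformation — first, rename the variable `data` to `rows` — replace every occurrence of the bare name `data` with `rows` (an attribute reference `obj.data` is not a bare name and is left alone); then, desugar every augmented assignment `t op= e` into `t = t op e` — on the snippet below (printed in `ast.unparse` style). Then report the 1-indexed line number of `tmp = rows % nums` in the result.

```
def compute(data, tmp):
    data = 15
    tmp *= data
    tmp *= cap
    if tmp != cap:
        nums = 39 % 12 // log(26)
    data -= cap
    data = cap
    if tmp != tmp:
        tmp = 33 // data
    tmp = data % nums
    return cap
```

11

Transformed code:
def compute(rows, tmp):
    rows = 15
    tmp = tmp * rows
    tmp = tmp * cap
    if tmp != cap:
        nums = 39 % 12 // log(26)
    rows = rows - cap
    rows = cap
    if tmp != tmp:
        tmp = 33 // rows
    tmp = rows % nums
    return cap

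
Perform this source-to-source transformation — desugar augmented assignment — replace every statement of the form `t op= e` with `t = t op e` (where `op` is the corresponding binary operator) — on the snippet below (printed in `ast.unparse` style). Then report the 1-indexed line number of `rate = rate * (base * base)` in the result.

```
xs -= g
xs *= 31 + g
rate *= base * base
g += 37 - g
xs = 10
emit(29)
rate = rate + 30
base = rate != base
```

3

Transformed code:
xs = xs - g
xs = xs * (31 + g)
rate = rate * (base * base)
g = g + (37 - g)
xs = 10
emit(29)
rate = rate + 30
base = rate != base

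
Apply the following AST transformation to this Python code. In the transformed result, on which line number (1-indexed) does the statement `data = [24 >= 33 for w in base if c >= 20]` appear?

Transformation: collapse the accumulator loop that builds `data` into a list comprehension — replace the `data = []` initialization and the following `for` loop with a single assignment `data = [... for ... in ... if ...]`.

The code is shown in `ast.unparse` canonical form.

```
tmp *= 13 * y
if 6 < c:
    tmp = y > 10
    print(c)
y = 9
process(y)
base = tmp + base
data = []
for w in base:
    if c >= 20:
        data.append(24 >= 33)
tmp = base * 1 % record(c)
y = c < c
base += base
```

8

Transformed code:
tmp *= 13 * y
if 6 < c:
    tmp = y > 10
    print(c)
y = 9
process(y)
base = tmp + base
data = [24 >= 33 for w in base if c >= 20]
tmp = base * 1 % record(c)
y = c < c
base += base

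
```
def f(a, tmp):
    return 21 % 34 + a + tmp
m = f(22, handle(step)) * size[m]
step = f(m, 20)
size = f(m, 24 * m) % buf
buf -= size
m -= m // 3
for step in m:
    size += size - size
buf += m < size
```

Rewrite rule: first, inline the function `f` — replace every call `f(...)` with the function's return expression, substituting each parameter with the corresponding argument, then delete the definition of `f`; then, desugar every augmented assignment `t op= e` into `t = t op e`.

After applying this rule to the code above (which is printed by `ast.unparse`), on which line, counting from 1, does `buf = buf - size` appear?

4

Transformed code:
m = (21 % 34 + 22 + handle(step)) * size[m]
step = 21 % 34 + m + 20
size = (21 % 34 + m + 24 * m) % buf
buf = buf - size
m = m - m // 3
for step in m:
    size = size + (size - size)
buf = buf + (m < size)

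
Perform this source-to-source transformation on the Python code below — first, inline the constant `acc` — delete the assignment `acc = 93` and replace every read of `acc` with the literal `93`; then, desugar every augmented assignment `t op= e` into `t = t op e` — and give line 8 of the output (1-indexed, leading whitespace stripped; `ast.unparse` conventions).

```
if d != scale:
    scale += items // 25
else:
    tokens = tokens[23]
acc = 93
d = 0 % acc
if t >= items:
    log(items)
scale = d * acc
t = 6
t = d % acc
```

Transformed code:
if d != scale:
    scale = scale + items // 25
else:
    tokens = tokens[23]
d = 0 % 93
if t >= items:
    log(items)
scale = d * 93
t = 6
t = d % 93

scale = d * 93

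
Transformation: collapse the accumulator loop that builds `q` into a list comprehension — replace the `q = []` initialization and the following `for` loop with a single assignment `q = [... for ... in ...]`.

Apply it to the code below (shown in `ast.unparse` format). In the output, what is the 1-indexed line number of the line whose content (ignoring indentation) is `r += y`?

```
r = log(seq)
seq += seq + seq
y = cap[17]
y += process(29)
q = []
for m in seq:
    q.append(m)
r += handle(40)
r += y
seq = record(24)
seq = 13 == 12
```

7

Transformed code:
r = log(seq)
seq += seq + seq
y = cap[17]
y += process(29)
q = [m for m in seq]
r += handle(40)
r += y
seq = record(24)
seq = 13 == 12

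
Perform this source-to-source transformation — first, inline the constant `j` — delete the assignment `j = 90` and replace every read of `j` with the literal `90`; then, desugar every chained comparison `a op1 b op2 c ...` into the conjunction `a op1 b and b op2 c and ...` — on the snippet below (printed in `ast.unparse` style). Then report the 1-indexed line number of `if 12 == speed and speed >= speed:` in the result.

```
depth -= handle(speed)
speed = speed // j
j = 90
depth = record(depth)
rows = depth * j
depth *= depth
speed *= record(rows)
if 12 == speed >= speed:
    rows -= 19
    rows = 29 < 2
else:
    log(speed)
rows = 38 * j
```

Transformed code:
depth -= handle(speed)
speed = speed // 90
depth = record(depth)
rows = depth * 90
depth *= depth
speed *= record(rows)
if 12 == speed and speed >= speed:
    rows -= 19
    rows = 29 < 2
else:
    log(speed)
rows = 38 * 90

7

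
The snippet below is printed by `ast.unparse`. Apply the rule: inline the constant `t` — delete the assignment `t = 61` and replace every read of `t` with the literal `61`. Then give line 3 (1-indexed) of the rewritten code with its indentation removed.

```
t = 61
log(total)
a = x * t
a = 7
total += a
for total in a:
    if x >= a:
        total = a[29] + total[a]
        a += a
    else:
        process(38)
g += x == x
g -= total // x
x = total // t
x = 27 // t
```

Transformed code:
log(total)
a = x * 61
a = 7
total += a
for total in a:
    if x >= a:
        total = a[29] + total[a]
        a += a
    else:
        process(38)
g += x == x
g -= total // x
x = total // 61
x = 27 // 61

a = 7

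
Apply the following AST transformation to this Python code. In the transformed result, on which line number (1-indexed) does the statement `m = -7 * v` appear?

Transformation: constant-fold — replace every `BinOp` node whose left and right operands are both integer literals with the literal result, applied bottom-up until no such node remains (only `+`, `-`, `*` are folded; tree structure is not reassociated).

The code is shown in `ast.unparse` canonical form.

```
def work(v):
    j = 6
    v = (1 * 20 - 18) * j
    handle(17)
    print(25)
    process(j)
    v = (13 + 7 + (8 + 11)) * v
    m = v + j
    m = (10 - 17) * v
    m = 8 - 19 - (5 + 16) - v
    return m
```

9

Transformed code:
def work(v):
    j = 6
    v = 2 * j
    handle(17)
    print(25)
    process(j)
    v = 39 * v
    m = v + j
    m = -7 * v
    m = -32 - v
    return m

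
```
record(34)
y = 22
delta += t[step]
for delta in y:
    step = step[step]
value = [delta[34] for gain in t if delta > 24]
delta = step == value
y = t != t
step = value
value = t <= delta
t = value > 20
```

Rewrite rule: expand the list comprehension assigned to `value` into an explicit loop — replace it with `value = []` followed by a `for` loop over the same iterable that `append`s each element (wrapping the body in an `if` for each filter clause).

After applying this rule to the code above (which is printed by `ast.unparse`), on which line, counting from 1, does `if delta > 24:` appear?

Transformed code:
record(34)
y = 22
delta += t[step]
for delta in y:
    step = step[step]
value = []
for gain in t:
    if delta > 24:
        value.append(delta[34])
delta = step == value
y = t != t
step = value
value = t <= delta
t = value > 20

8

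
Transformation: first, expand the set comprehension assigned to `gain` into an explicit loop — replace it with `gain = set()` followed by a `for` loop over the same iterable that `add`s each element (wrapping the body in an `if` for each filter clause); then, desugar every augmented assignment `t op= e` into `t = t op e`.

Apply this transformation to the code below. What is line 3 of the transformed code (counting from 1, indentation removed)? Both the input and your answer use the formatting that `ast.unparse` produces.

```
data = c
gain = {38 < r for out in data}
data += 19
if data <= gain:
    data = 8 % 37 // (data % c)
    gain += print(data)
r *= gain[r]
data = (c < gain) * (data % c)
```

for out in data:

Transformed code:
data = c
gain = set()
for out in data:
    gain.add(38 < r)
data = data + 19
if data <= gain:
    data = 8 % 37 // (data % c)
    gain = gain + print(data)
r = r * gain[r]
data = (c < gain) * (data % c)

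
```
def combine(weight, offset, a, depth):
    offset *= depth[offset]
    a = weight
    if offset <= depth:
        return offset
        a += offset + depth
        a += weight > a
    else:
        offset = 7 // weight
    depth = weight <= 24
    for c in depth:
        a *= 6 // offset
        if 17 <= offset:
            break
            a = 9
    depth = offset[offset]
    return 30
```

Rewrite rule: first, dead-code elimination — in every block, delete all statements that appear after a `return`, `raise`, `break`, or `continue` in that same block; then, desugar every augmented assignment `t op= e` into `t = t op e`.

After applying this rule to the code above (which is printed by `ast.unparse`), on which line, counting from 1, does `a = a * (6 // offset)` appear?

10

Transformed code:
def combine(weight, offset, a, depth):
    offset = offset * depth[offset]
    a = weight
    if offset <= depth:
        return offset
    else:
        offset = 7 // weight
    depth = weight <= 24
    for c in depth:
        a = a * (6 // offset)
        if 17 <= offset:
            break
    depth = offset[offset]
    return 30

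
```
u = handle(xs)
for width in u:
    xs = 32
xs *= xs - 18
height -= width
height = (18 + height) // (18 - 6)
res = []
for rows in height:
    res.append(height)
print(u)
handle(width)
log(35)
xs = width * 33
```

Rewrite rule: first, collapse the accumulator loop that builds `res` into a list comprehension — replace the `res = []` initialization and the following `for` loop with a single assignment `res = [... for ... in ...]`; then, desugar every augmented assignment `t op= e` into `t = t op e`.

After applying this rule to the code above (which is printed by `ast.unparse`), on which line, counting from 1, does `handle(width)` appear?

Transformed code:
u = handle(xs)
for width in u:
    xs = 32
xs = xs * (xs - 18)
height = height - width
height = (18 + height) // (18 - 6)
res = [height for rows in height]
print(u)
handle(width)
log(35)
xs = width * 33

9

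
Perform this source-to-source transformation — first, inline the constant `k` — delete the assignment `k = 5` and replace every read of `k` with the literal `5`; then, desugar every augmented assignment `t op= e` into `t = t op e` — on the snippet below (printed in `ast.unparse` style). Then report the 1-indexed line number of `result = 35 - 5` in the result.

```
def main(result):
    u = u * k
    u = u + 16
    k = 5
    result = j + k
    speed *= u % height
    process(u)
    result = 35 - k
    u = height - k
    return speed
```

7

Transformed code:
def main(result):
    u = u * 5
    u = u + 16
    result = j + 5
    speed = speed * (u % height)
    process(u)
    result = 35 - 5
    u = height - 5
    return speed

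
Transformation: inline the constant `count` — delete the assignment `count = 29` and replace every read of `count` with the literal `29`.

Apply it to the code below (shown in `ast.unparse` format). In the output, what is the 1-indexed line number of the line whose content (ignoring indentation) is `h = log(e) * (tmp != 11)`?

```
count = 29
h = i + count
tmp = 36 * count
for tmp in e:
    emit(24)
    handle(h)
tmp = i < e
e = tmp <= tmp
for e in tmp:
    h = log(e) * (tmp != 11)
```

9

Transformed code:
h = i + 29
tmp = 36 * 29
for tmp in e:
    emit(24)
    handle(h)
tmp = i < e
e = tmp <= tmp
for e in tmp:
    h = log(e) * (tmp != 11)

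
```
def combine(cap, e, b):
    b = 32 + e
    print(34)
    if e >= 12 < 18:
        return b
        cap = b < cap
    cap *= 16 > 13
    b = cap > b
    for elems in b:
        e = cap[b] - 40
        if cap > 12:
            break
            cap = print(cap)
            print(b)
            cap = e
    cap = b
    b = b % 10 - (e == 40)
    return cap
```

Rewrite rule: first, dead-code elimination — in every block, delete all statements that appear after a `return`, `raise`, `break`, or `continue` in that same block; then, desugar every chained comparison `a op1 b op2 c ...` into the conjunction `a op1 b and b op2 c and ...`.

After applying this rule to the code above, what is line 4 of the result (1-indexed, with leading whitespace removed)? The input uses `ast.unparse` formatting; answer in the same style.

Transformed code:
def combine(cap, e, b):
    b = 32 + e
    print(34)
    if e >= 12 and 12 < 18:
        return b
    cap *= 16 > 13
    b = cap > b
    for elems in b:
        e = cap[b] - 40
        if cap > 12:
            break
    cap = b
    b = b % 10 - (e == 40)
    return cap

if e >= 12 and 12 < 18:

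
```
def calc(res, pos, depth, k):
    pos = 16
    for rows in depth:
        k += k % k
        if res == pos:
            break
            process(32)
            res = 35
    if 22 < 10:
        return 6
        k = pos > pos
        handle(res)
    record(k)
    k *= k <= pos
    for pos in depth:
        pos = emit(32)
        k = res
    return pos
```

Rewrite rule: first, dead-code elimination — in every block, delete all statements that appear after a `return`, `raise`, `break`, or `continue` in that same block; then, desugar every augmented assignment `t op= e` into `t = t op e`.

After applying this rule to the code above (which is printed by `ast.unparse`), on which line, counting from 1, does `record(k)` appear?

Transformed code:
def calc(res, pos, depth, k):
    pos = 16
    for rows in depth:
        k = k + k % k
        if res == pos:
            break
    if 22 < 10:
        return 6
    record(k)
    k = k * (k <= pos)
    for pos in depth:
        pos = emit(32)
        k = res
    return pos

9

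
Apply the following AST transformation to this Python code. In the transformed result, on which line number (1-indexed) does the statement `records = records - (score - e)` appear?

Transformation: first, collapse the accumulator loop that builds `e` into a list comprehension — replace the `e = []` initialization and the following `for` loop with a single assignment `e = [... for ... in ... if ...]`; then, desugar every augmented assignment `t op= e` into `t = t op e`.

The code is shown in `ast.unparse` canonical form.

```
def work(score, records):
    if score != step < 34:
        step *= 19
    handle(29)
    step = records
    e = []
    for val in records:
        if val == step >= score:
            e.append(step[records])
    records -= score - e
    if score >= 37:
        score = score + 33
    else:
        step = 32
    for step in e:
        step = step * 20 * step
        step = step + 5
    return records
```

Transformed code:
def work(score, records):
    if score != step < 34:
        step = step * 19
    handle(29)
    step = records
    e = [step[records] for val in records if val == step >= score]
    records = records - (score - e)
    if score >= 37:
        score = score + 33
    else:
        step = 32
    for step in e:
        step = step * 20 * step
        step = step + 5
    return records

7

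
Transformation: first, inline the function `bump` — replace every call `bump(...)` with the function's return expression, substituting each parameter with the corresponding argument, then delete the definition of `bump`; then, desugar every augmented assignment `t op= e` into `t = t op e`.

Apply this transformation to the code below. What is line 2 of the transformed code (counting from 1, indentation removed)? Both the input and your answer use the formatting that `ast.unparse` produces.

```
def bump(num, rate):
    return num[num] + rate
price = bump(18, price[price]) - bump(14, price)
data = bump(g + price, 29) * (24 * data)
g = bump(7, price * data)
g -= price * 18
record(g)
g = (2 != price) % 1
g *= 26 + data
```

data = ((g + price)[g + price] + 29) * (24 * data)

Transformed code:
price = 18[18] + price[price] - (14[14] + price)
data = ((g + price)[g + price] + 29) * (24 * data)
g = 7[7] + price * data
g = g - price * 18
record(g)
g = (2 != price) % 1
g = g * (26 + data)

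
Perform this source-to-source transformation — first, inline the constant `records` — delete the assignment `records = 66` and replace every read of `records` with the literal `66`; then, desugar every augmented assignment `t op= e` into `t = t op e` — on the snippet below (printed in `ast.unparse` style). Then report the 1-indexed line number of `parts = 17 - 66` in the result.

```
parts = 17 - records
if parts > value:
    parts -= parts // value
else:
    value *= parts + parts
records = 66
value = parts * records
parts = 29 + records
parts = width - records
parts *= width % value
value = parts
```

Transformed code:
parts = 17 - 66
if parts > value:
    parts = parts - parts // value
else:
    value = value * (parts + parts)
value = parts * 66
parts = 29 + 66
parts = width - 66
parts = parts * (width % value)
value = parts

1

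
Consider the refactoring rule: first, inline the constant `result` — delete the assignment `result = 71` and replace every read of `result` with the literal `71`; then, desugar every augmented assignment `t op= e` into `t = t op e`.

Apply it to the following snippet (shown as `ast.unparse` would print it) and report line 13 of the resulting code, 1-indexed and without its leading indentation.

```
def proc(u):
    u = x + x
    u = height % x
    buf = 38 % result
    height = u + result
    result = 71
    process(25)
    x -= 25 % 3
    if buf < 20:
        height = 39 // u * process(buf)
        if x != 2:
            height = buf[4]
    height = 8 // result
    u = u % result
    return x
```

Transformed code:
def proc(u):
    u = x + x
    u = height % x
    buf = 38 % 71
    height = u + 71
    process(25)
    x = x - 25 % 3
    if buf < 20:
        height = 39 // u * process(buf)
        if x != 2:
            height = buf[4]
    height = 8 // 71
    u = u % 71
    return x

u = u % 71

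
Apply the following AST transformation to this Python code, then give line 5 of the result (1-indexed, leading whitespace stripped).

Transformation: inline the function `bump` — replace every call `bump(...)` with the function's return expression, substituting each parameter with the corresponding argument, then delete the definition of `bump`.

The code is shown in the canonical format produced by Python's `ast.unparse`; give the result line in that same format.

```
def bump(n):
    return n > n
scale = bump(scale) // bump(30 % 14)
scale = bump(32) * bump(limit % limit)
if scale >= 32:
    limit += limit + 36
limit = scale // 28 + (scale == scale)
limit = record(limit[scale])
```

Transformed code:
scale = (scale > scale) // (30 % 14 > 30 % 14)
scale = (32 > 32) * (limit % limit > limit % limit)
if scale >= 32:
    limit += limit + 36
limit = scale // 28 + (scale == scale)
limit = record(limit[scale])

limit = scale // 28 + (scale == scale)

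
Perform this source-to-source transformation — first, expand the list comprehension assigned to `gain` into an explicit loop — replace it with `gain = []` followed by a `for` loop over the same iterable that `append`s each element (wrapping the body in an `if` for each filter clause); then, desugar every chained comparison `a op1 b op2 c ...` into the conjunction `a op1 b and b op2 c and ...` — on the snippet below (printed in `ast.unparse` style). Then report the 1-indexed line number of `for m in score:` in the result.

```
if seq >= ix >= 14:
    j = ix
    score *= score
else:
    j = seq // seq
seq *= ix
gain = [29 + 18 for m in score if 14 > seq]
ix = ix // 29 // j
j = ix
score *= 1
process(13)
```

8

Transformed code:
if seq >= ix and ix >= 14:
    j = ix
    score *= score
else:
    j = seq // seq
seq *= ix
gain = []
for m in score:
    if 14 > seq:
        gain.append(29 + 18)
ix = ix // 29 // j
j = ix
score *= 1
process(13)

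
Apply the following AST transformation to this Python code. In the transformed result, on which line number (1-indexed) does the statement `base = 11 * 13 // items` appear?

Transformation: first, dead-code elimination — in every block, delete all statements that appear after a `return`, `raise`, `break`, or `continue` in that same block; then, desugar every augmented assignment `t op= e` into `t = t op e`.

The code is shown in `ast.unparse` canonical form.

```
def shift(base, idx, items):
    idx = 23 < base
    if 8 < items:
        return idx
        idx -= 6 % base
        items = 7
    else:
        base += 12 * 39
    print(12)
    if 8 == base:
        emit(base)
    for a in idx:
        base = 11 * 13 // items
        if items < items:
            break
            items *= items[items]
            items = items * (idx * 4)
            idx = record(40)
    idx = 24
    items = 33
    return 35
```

11

Transformed code:
def shift(base, idx, items):
    idx = 23 < base
    if 8 < items:
        return idx
    else:
        base = base + 12 * 39
    print(12)
    if 8 == base:
        emit(base)
    for a in idx:
        base = 11 * 13 // items
        if items < items:
            break
    idx = 24
    items = 33
    return 35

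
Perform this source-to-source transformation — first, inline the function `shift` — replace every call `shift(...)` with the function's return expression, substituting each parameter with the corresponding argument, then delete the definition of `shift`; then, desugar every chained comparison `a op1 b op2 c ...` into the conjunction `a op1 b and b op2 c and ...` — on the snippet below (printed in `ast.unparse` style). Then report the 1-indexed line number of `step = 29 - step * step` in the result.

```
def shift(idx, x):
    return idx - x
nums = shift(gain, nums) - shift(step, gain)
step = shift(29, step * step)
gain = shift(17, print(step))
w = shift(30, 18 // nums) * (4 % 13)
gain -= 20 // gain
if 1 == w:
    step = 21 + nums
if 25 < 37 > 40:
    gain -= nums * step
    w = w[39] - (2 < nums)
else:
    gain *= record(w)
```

2

Transformed code:
nums = gain - nums - (step - gain)
step = 29 - step * step
gain = 17 - print(step)
w = (30 - 18 // nums) * (4 % 13)
gain -= 20 // gain
if 1 == w:
    step = 21 + nums
if 25 < 37 and 37 > 40:
    gain -= nums * step
    w = w[39] - (2 < nums)
else:
    gain *= record(w)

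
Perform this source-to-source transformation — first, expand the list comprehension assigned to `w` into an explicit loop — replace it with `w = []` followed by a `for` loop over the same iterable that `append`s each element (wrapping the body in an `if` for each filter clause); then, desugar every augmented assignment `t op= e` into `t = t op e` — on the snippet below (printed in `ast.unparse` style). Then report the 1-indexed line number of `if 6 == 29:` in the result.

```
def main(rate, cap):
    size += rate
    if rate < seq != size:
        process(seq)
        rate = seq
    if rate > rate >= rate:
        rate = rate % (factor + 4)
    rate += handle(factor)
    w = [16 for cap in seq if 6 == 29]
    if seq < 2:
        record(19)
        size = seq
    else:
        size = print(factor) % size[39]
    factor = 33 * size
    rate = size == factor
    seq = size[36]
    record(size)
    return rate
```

11

Transformed code:
def main(rate, cap):
    size = size + rate
    if rate < seq != size:
        process(seq)
        rate = seq
    if rate > rate >= rate:
        rate = rate % (factor + 4)
    rate = rate + handle(factor)
    w = []
    for cap in seq:
        if 6 == 29:
            w.append(16)
    if seq < 2:
        record(19)
        size = seq
    else:
        size = print(factor) % size[39]
    factor = 33 * size
    rate = size == factor
    seq = size[36]
    record(size)
    return rate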